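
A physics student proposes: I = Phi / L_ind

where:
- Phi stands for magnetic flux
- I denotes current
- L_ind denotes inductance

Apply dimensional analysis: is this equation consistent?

Yes

Phi (magnetic flux) has dimensions [I^-1 L^2 M T^-2].
I (current) has dimensions [I].
L_ind (inductance) has dimensions [I^-2 L^2 M T^-2].

Left side: [I]
Right side: [I]

Both sides have the same dimensions, so the equation is dimensionally consistent.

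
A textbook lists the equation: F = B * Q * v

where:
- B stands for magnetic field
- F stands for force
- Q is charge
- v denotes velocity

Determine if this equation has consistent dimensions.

Yes

B (magnetic field) has dimensions [I^-1 M T^-2].
F (force) has dimensions [L M T^-2].
Q (charge) has dimensions [I T].
v (velocity) has dimensions [L T^-1].

Left side: [L M T^-2]
Right side: [L M T^-2]

Both sides have the same dimensions, so the equation is dimensionally consistent.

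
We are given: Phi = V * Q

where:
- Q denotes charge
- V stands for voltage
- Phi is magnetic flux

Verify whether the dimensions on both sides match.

No

Q (charge) has dimensions [I T].
V (voltage) has dimensions [I^-1 L^2 M T^-3].
Phi (magnetic flux) has dimensions [I^-1 L^2 M T^-2].

Left side: [I^-1 L^2 M T^-2]
Right side: [L^2 M T^-2]

The two sides have different dimensions, so the equation is NOT dimensionally consistent.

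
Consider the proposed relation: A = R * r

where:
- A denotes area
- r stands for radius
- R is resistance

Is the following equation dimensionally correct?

No

A (area) has dimensions [L^2].
r (radius) has dimensions [L].
R (resistance) has dimensions [I^-2 L^2 M T^-3].

Left side: [L^2]
Right side: [I^-2 L^3 M T^-3]

The two sides have different dimensions, so the equation is NOT dimensionally consistent.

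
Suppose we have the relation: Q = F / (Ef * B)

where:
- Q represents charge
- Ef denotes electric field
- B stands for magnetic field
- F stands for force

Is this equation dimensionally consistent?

No

Q (charge) has dimensions [I T].
Ef (electric field) has dimensions [I^-1 L M T^-3].
B (magnetic field) has dimensions [I^-1 M T^-2].
F (force) has dimensions [L M T^-2].

Left side: [I T]
Right side: [I^2 M^-1 T^3]

The two sides have different dimensions, so the equation is NOT dimensionally consistent.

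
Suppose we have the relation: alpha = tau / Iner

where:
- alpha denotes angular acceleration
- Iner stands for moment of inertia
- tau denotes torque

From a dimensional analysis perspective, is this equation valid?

Yes

alpha (angular acceleration) has dimensions [T^-2].
Iner (moment of inertia) has dimensions [L^2 M].
tau (torque) has dimensions [L^2 M T^-2].

Left side: [T^-2]
Right side: [T^-2]

Both sides have the same dimensions, so the equation is dimensionally consistent.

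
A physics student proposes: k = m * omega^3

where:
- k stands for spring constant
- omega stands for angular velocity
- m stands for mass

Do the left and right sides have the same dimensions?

No

k (spring constant) has dimensions [M T^-2].
omega (angular velocity) has dimensions [T^-1].
m (mass) has dimensions [M].

Left side: [M T^-2]
Right side: [M T^-3]

The two sides have different dimensions, so the equation is NOT dimensionally consistent.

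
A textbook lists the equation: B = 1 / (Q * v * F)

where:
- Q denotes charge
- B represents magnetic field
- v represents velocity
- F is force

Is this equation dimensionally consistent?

No

Q (charge) has dimensions [I T].
B (magnetic field) has dimensions [I^-1 M T^-2].
v (velocity) has dimensions [L T^-1].
F (force) has dimensions [L M T^-2].

Left side: [I^-1 M T^-2]
Right side: [I^-1 L^-2 M^-1 T^2]

The two sides have different dimensions, so the equation is NOT dimensionally consistent.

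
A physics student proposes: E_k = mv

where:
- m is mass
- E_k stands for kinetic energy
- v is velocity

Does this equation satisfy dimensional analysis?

No

m (mass) has dimensions [M].
E_k (kinetic energy) has dimensions [L^2 M T^-2].
v (velocity) has dimensions [L T^-1].

Left side: [L^2 M T^-2]
Right side: [L M T^-1]

The two sides have different dimensions, so the equation is NOT dimensionally consistent.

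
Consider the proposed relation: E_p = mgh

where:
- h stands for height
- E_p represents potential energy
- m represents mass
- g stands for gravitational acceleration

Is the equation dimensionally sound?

Yes

h (height) has dimensions [L].
E_p (potential energy) has dimensions [L^2 M T^-2].
m (mass) has dimensions [M].
g (gravitational acceleration) has dimensions [L T^-2].

Left side: [L^2 M T^-2]
Right side: [L^2 M T^-2]

Both sides have the same dimensions, so the equation is dimensionally consistent.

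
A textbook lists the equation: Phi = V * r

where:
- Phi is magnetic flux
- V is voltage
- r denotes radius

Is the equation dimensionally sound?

No

Phi (magnetic flux) has dimensions [I^-1 L^2 M T^-2].
V (voltage) has dimensions [I^-1 L^2 M T^-3].
r (radius) has dimensions [L].

Left side: [I^-1 L^2 M T^-2]
Right side: [I^-1 L^3 M T^-3]

The two sides have different dimensions, so the equation is NOT dimensionally consistent.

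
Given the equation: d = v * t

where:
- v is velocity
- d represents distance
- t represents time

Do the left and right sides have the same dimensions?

Yes

v (velocity) has dimensions [L T^-1].
d (distance) has dimensions [L].
t (time) has dimensions [T].

Left side: [L]
Right side: [L]

Both sides have the same dimensions, so the equation is dimensionally consistent.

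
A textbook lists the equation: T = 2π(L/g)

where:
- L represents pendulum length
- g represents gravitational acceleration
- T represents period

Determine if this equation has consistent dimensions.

No

L (pendulum length) has dimensions [L].
g (gravitational acceleration) has dimensions [L T^-2].
T (period) has dimensions [T].

Left side: [T]
Right side: [T^2]

The two sides have different dimensions, so the equation is NOT dimensionally consistent.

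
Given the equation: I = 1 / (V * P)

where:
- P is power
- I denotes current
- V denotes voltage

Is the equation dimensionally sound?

No

P (power) has dimensions [L^2 M T^-3].
I (current) has dimensions [I].
V (voltage) has dimensions [I^-1 L^2 M T^-3].

Left side: [I]
Right side: [I L^-4 M^-2 T^6]

The two sides have different dimensions, so the equation is NOT dimensionally consistent.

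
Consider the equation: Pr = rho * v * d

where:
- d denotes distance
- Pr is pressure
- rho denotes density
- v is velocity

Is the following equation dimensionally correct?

No

d (distance) has dimensions [L].
Pr (pressure) has dimensions [L^-1 M T^-2].
rho (density) has dimensions [L^-3 M].
v (velocity) has dimensions [L T^-1].

Left side: [L^-1 M T^-2]
Right side: [L^-1 M T^-1]

The two sides have different dimensions, so the equation is NOT dimensionally consistent.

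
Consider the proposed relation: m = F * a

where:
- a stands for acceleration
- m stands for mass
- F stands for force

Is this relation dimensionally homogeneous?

No

a (acceleration) has dimensions [L T^-2].
m (mass) has dimensions [M].
F (force) has dimensions [L M T^-2].

Left side: [M]
Right side: [L^2 M T^-4]

The two sides have different dimensions, so the equation is NOT dimensionally consistent.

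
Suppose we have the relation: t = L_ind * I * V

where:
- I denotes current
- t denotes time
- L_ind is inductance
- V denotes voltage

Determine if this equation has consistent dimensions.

No

I (current) has dimensions [I].
t (time) has dimensions [T].
L_ind (inductance) has dimensions [I^-2 L^2 M T^-2].
V (voltage) has dimensions [I^-1 L^2 M T^-3].

Left side: [T]
Right side: [I^-2 L^4 M^2 T^-5]

The two sides have different dimensions, so the equation is NOT dimensionally consistent.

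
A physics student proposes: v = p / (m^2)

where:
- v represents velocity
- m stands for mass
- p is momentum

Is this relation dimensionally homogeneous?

No

v (velocity) has dimensions [L T^-1].
m (mass) has dimensions [M].
p (momentum) has dimensions [L M T^-1].

Left side: [L T^-1]
Right side: [L M^-1 T^-1]

The two sides have different dimensions, so the equation is NOT dimensionally consistent.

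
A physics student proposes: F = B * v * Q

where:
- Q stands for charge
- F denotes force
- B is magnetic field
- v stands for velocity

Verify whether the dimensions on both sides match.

Yes

Q (charge) has dimensions [I T].
F (force) has dimensions [L M T^-2].
B (magnetic field) has dimensions [I^-1 M T^-2].
v (velocity) has dimensions [L T^-1].

Left side: [L M T^-2]
Right side: [L M T^-2]

Both sides have the same dimensions, so the equation is dimensionally consistent.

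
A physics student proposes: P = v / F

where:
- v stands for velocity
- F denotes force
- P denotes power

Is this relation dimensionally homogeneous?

No

v (velocity) has dimensions [L T^-1].
F (force) has dimensions [L M T^-2].
P (power) has dimensions [L^2 M T^-3].

Left side: [L^2 M T^-3]
Right side: [M^-1 T]

The two sides have different dimensions, so the equation is NOT dimensionally consistent.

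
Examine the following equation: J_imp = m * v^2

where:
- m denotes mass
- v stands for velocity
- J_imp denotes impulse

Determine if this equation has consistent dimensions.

No

m (mass) has dimensions [M].
v (velocity) has dimensions [L T^-1].
J_imp (impulse) has dimensions [L M T^-1].

Left side: [L M T^-1]
Right side: [L^2 M T^-2]

The two sides have different dimensions, so the equation is NOT dimensionally consistent.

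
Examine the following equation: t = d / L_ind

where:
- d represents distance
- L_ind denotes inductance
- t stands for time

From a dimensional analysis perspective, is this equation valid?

No

d (distance) has dimensions [L].
L_ind (inductance) has dimensions [I^-2 L^2 M T^-2].
t (time) has dimensions [T].

Left side: [T]
Right side: [I^2 L^-1 M^-1 T^2]

The two sides have different dimensions, so the equation is NOT dimensionally consistent.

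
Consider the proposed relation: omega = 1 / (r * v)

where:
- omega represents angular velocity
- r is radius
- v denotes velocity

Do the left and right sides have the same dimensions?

No

omega (angular velocity) has dimensions [T^-1].
r (radius) has dimensions [L].
v (velocity) has dimensions [L T^-1].

Left side: [T^-1]
Right side: [L^-2 T]

The two sides have different dimensions, so the equation is NOT dimensionally consistent.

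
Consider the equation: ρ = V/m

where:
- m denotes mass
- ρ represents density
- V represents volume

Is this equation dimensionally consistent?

No

m (mass) has dimensions [M].
ρ (density) has dimensions [L^-3 M].
V (volume) has dimensions [L^3].

Left side: [L^-3 M]
Right side: [L^3 M^-1]

The two sides have different dimensions, so the equation is NOT dimensionally consistent.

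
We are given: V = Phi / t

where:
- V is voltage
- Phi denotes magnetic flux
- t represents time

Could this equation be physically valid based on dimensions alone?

Yes

V (voltage) has dimensions [I^-1 L^2 M T^-3].
Phi (magnetic flux) has dimensions [I^-1 L^2 M T^-2].
t (time) has dimensions [T].

Left side: [I^-1 L^2 M T^-3]
Right side: [I^-1 L^2 M T^-3]

Both sides have the same dimensions, so the equation is dimensionally consistent.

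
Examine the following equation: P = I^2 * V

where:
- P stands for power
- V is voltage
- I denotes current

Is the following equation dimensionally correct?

No

P (power) has dimensions [L^2 M T^-3].
V (voltage) has dimensions [I^-1 L^2 M T^-3].
I (current) has dimensions [I].

Left side: [L^2 M T^-3]
Right side: [I L^2 M T^-3]

The two sides have different dimensions, so the equation is NOT dimensionally consistent.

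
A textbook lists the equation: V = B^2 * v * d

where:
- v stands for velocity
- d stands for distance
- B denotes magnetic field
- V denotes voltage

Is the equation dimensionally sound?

No

v (velocity) has dimensions [L T^-1].
d (distance) has dimensions [L].
B (magnetic field) has dimensions [I^-1 M T^-2].
V (voltage) has dimensions [I^-1 L^2 M T^-3].

Left side: [I^-1 L^2 M T^-3]
Right side: [I^-2 L^2 M^2 T^-5]

The two sides have different dimensions, so the equation is NOT dimensionally consistent.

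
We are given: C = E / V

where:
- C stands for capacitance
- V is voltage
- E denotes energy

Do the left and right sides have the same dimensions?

No

C (capacitance) has dimensions [I^2 L^-2 M^-1 T^4].
V (voltage) has dimensions [I^-1 L^2 M T^-3].
E (energy) has dimensions [L^2 M T^-2].

Left side: [I^2 L^-2 M^-1 T^4]
Right side: [I T]

The two sides have different dimensions, so the equation is NOT dimensionally consistent.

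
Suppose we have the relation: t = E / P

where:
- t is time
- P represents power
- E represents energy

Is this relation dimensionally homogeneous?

Yes

t (time) has dimensions [T].
P (power) has dimensions [L^2 M T^-3].
E (energy) has dimensions [L^2 M T^-2].

Left side: [T]
Right side: [T]

Both sides have the same dimensions, so the equation is dimensionally consistent.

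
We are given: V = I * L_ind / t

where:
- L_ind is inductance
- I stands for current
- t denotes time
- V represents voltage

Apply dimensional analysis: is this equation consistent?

Yes

L_ind (inductance) has dimensions [I^-2 L^2 M T^-2].
I (current) has dimensions [I].
t (time) has dimensions [T].
V (voltage) has dimensions [I^-1 L^2 M T^-3].

Left side: [I^-1 L^2 M T^-3]
Right side: [I^-1 L^2 M T^-3]

Both sides have the same dimensions, so the equation is dimensionally consistent.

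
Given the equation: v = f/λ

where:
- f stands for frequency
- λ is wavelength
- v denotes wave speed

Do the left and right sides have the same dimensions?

No

f (frequency) has dimensions [T^-1].
λ (wavelength) has dimensions [L].
v (wave speed) has dimensions [L T^-1].

Left side: [L T^-1]
Right side: [L^-1 T^-1]

The two sides have different dimensions, so the equation is NOT dimensionally consistent.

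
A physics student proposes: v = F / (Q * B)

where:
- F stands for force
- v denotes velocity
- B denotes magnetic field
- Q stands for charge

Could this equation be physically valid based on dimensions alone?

Yes

F (force) has dimensions [L M T^-2].
v (velocity) has dimensions [L T^-1].
B (magnetic field) has dimensions [I^-1 M T^-2].
Q (charge) has dimensions [I T].

Left side: [L T^-1]
Right side: [L T^-1]

Both sides have the same dimensions, so the equation is dimensionally consistent.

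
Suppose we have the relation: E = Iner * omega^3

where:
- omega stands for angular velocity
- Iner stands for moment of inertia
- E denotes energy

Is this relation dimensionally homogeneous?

No

omega (angular velocity) has dimensions [T^-1].
Iner (moment of inertia) has dimensions [L^2 M].
E (energy) has dimensions [L^2 M T^-2].

Left side: [L^2 M T^-2]
Right side: [L^2 M T^-3]

The two sides have different dimensions, so the equation is NOT dimensionally consistent.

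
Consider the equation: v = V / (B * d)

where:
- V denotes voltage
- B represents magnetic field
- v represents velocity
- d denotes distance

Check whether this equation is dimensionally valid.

Yes

V (voltage) has dimensions [I^-1 L^2 M T^-3].
B (magnetic field) has dimensions [I^-1 M T^-2].
v (velocity) has dimensions [L T^-1].
d (distance) has dimensions [L].

Left side: [L T^-1]
Right side: [L T^-1]

Both sides have the same dimensions, so the equation is dimensionally consistent.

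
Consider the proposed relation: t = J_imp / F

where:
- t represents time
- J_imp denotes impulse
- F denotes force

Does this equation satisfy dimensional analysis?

Yes

t (time) has dimensions [T].
J_imp (impulse) has dimensions [L M T^-1].
F (force) has dimensions [L M T^-2].

Left side: [T]
Right side: [T]

Both sides have the same dimensions, so the equation is dimensionally consistent.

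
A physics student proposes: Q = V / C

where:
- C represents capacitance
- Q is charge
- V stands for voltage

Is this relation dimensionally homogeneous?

No

C (capacitance) has dimensions [I^2 L^-2 M^-1 T^4].
Q (charge) has dimensions [I T].
V (voltage) has dimensions [I^-1 L^2 M T^-3].

Left side: [I T]
Right side: [I^-3 L^4 M^2 T^-7]

The two sides have different dimensions, so the equation is NOT dimensionally consistent.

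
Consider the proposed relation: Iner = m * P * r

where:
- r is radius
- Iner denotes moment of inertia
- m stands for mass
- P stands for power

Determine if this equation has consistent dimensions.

No

r (radius) has dimensions [L].
Iner (moment of inertia) has dimensions [L^2 M].
m (mass) has dimensions [M].
P (power) has dimensions [L^2 M T^-3].

Left side: [L^2 M]
Right side: [L^3 M^2 T^-3]

The two sides have different dimensions, so the equation is NOT dimensionally consistent.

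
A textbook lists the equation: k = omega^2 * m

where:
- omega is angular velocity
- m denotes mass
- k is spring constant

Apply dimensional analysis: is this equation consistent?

Yes

omega (angular velocity) has dimensions [T^-1].
m (mass) has dimensions [M].
k (spring constant) has dimensions [M T^-2].

Left side: [M T^-2]
Right side: [M T^-2]

Both sides have the same dimensions, so the equation is dimensionally consistent.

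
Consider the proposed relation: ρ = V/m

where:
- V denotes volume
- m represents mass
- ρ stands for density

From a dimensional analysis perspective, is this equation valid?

No

V (volume) has dimensions [L^3].
m (mass) has dimensions [M].
ρ (density) has dimensions [L^-3 M].

Left side: [L^-3 M]
Right side: [L^3 M^-1]

The two sides have different dimensions, so the equation is NOT dimensionally consistent.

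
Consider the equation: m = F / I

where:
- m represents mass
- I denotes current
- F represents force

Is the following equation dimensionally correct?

No

m (mass) has dimensions [M].
I (current) has dimensions [I].
F (force) has dimensions [L M T^-2].

Left side: [M]
Right side: [I^-1 L M T^-2]

The two sides have different dimensions, so the equation is NOT dimensionally consistent.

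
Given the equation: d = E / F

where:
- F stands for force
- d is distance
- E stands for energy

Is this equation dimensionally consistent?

Yes

F (force) has dimensions [L M T^-2].
d (distance) has dimensions [L].
E (energy) has dimensions [L^2 M T^-2].

Left side: [L]
Right side: [L]

Both sides have the same dimensions, so the equation is dimensionally consistent.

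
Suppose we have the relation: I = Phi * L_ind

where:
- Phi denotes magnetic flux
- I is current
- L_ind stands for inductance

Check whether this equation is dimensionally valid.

No

Phi (magnetic flux) has dimensions [I^-1 L^2 M T^-2].
I (current) has dimensions [I].
L_ind (inductance) has dimensions [I^-2 L^2 M T^-2].

Left side: [I]
Right side: [I^-3 L^4 M^2 T^-4]

The two sides have different dimensions, so the equation is NOT dimensionally consistent.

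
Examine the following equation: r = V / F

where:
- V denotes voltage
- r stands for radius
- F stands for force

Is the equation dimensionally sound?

No

V (voltage) has dimensions [I^-1 L^2 M T^-3].
r (radius) has dimensions [L].
F (force) has dimensions [L M T^-2].

Left side: [L]
Right side: [I^-1 L T^-1]

The two sides have different dimensions, so the equation is NOT dimensionally consistent.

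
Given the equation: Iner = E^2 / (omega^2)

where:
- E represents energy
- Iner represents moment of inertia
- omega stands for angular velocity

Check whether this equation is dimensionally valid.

No

E (energy) has dimensions [L^2 M T^-2].
Iner (moment of inertia) has dimensions [L^2 M].
omega (angular velocity) has dimensions [T^-1].

Left side: [L^2 M]
Right side: [L^4 M^2 T^-2]

The two sides have different dimensions, so the equation is NOT dimensionally consistent.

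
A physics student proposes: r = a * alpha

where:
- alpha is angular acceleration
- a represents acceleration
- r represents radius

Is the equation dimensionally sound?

No

alpha (angular acceleration) has dimensions [T^-2].
a (acceleration) has dimensions [L T^-2].
r (radius) has dimensions [L].

Left side: [L]
Right side: [L T^-4]

The two sides have different dimensions, so the equation is NOT dimensionally consistent.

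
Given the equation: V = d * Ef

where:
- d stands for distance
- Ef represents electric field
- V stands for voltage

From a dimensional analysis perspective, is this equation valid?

Yes

d (distance) has dimensions [L].
Ef (electric field) has dimensions [I^-1 L M T^-3].
V (voltage) has dimensions [I^-1 L^2 M T^-3].

Left side: [I^-1 L^2 M T^-3]
Right side: [I^-1 L^2 M T^-3]

Both sides have the same dimensions, so the equation is dimensionally consistent.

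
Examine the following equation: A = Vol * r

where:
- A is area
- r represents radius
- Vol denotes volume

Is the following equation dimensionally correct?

No

A (area) has dimensions [L^2].
r (radius) has dimensions [L].
Vol (volume) has dimensions [L^3].

Left side: [L^2]
Right side: [L^4]

The two sides have different dimensions, so the equation is NOT dimensionally consistent.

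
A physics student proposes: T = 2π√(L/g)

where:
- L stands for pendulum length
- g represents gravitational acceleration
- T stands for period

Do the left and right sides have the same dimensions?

Yes

L (pendulum length) has dimensions [L].
g (gravitational acceleration) has dimensions [L T^-2].
T (period) has dimensions [T].

Left side: [T]
Right side: [T]

Both sides have the same dimensions, so the equation is dimensionally consistent.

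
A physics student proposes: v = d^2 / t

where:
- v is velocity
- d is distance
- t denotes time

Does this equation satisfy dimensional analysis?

No

v (velocity) has dimensions [L T^-1].
d (distance) has dimensions [L].
t (time) has dimensions [T].

Left side: [L T^-1]
Right side: [L^2 T^-1]

The two sides have different dimensions, so the equation is NOT dimensionally consistent.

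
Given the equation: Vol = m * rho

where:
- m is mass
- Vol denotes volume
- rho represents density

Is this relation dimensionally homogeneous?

No

m (mass) has dimensions [M].
Vol (volume) has dimensions [L^3].
rho (density) has dimensions [L^-3 M].

Left side: [L^3]
Right side: [L^-3 M^2]

The two sides have different dimensions, so the equation is NOT dimensionally consistent.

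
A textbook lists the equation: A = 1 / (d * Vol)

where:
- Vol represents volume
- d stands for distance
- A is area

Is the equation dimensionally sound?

No

Vol (volume) has dimensions [L^3].
d (distance) has dimensions [L].
A (area) has dimensions [L^2].

Left side: [L^2]
Right side: [L^-4]

The two sides have different dimensions, so the equation is NOT dimensionally consistent.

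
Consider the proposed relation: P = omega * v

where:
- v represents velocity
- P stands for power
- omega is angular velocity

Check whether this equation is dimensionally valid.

No

v (velocity) has dimensions [L T^-1].
P (power) has dimensions [L^2 M T^-3].
omega (angular velocity) has dimensions [T^-1].

Left side: [L^2 M T^-3]
Right side: [L T^-2]

The two sides have different dimensions, so the equation is NOT dimensionally consistent.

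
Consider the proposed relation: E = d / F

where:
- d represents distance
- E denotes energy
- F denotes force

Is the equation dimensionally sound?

No

d (distance) has dimensions [L].
E (energy) has dimensions [L^2 M T^-2].
F (force) has dimensions [L M T^-2].

Left side: [L^2 M T^-2]
Right side: [M^-1 T^2]

The two sides have different dimensions, so the equation is NOT dimensionally consistent.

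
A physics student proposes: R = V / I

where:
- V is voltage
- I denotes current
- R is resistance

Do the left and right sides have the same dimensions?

Yes

V (voltage) has dimensions [I^-1 L^2 M T^-3].
I (current) has dimensions [I].
R (resistance) has dimensions [I^-2 L^2 M T^-3].

Left side: [I^-2 L^2 M T^-3]
Right side: [I^-2 L^2 M T^-3]

Both sides have the same dimensions, so the equation is dimensionally consistent.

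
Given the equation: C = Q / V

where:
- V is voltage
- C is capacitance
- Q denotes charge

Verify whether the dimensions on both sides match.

Yes

V (voltage) has dimensions [I^-1 L^2 M T^-3].
C (capacitance) has dimensions [I^2 L^-2 M^-1 T^4].
Q (charge) has dimensions [I T].

Left side: [I^2 L^-2 M^-1 T^4]
Right side: [I^2 L^-2 M^-1 T^4]

Both sides have the same dimensions, so the equation is dimensionally consistent.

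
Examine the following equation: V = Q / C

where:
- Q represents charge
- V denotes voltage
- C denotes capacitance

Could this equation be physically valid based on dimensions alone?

Yes

Q (charge) has dimensions [I T].
V (voltage) has dimensions [I^-1 L^2 M T^-3].
C (capacitance) has dimensions [I^2 L^-2 M^-1 T^4].

Left side: [I^-1 L^2 M T^-3]
Right side: [I^-1 L^2 M T^-3]

Both sides have the same dimensions, so the equation is dimensionally consistent.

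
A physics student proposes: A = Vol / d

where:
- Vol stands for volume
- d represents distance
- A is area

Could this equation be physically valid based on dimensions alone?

Yes

Vol (volume) has dimensions [L^3].
d (distance) has dimensions [L].
A (area) has dimensions [L^2].

Left side: [L^2]
Right side: [L^2]

Both sides have the same dimensions, so the equation is dimensionally consistent.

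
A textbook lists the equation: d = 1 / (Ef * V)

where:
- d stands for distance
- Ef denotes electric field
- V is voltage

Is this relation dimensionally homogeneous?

No

d (distance) has dimensions [L].
Ef (electric field) has dimensions [I^-1 L M T^-3].
V (voltage) has dimensions [I^-1 L^2 M T^-3].

Left side: [L]
Right side: [I^2 L^-3 M^-2 T^6]

The two sides have different dimensions, so the equation is NOT dimensionally consistent.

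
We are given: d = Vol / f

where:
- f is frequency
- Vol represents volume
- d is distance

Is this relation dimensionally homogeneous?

No

f (frequency) has dimensions [T^-1].
Vol (volume) has dimensions [L^3].
d (distance) has dimensions [L].

Left side: [L]
Right side: [L^3 T]

The two sides have different dimensions, so the equation is NOT dimensionally consistent.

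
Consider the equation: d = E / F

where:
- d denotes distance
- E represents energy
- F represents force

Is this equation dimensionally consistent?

Yes

d (distance) has dimensions [L].
E (energy) has dimensions [L^2 M T^-2].
F (force) has dimensions [L M T^-2].

Left side: [L]
Right side: [L]

Both sides have the same dimensions, so the equation is dimensionally consistent.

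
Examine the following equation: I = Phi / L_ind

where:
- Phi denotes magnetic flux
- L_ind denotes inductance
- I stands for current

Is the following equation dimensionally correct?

Yes

Phi (magnetic flux) has dimensions [I^-1 L^2 M T^-2].
L_ind (inductance) has dimensions [I^-2 L^2 M T^-2].
I (current) has dimensions [I].

Left side: [I]
Right side: [I]

Both sides have the same dimensions, so the equation is dimensionally consistent.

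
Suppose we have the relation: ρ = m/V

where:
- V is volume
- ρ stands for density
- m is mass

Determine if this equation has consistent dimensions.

Yes

V (volume) has dimensions [L^3].
ρ (density) has dimensions [L^-3 M].
m (mass) has dimensions [M].

Left side: [L^-3 M]
Right side: [L^-3 M]

Both sides have the same dimensions, so the equation is dimensionally consistent.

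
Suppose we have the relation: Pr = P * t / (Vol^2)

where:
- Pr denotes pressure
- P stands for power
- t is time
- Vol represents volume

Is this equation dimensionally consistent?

No

Pr (pressure) has dimensions [L^-1 M T^-2].
P (power) has dimensions [L^2 M T^-3].
t (time) has dimensions [T].
Vol (volume) has dimensions [L^3].

Left side: [L^-1 M T^-2]
Right side: [L^-4 M T^-2]

The two sides have different dimensions, so the equation is NOT dimensionally consistent.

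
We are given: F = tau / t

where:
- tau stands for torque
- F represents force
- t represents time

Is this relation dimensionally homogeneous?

No

tau (torque) has dimensions [L^2 M T^-2].
F (force) has dimensions [L M T^-2].
t (time) has dimensions [T].

Left side: [L M T^-2]
Right side: [L^2 M T^-3]

The two sides have different dimensions, so the equation is NOT dimensionally consistent.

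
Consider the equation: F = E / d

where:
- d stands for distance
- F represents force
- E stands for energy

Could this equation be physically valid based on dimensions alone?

Yes

d (distance) has dimensions [L].
F (force) has dimensions [L M T^-2].
E (energy) has dimensions [L^2 M T^-2].

Left side: [L M T^-2]
Right side: [L M T^-2]

Both sides have the same dimensions, so the equation is dimensionally consistent.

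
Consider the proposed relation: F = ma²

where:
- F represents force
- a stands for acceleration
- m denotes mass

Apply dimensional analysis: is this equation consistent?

No

F (force) has dimensions [L M T^-2].
a (acceleration) has dimensions [L T^-2].
m (mass) has dimensions [M].

Left side: [L M T^-2]
Right side: [L^2 M T^-4]

The two sides have different dimensions, so the equation is NOT dimensionally consistent.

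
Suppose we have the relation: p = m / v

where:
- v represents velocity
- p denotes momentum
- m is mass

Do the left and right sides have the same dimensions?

No

v (velocity) has dimensions [L T^-1].
p (momentum) has dimensions [L M T^-1].
m (mass) has dimensions [M].

Left side: [L M T^-1]
Right side: [L^-1 M T]

The two sides have different dimensions, so the equation is NOT dimensionally consistent.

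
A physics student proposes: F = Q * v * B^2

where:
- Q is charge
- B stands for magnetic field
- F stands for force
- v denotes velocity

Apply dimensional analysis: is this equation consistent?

No

Q (charge) has dimensions [I T].
B (magnetic field) has dimensions [I^-1 M T^-2].
F (force) has dimensions [L M T^-2].
v (velocity) has dimensions [L T^-1].

Left side: [L M T^-2]
Right side: [I^-1 L M^2 T^-4]

The two sides have different dimensions, so the equation is NOT dimensionally consistent.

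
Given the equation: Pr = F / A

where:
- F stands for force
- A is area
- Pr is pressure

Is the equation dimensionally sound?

Yes

F (force) has dimensions [L M T^-2].
A (area) has dimensions [L^2].
Pr (pressure) has dimensions [L^-1 M T^-2].

Left side: [L^-1 M T^-2]
Right side: [L^-1 M T^-2]

Both sides have the same dimensions, so the equation is dimensionally consistent.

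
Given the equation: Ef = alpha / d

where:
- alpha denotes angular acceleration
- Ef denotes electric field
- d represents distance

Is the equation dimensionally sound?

No

alpha (angular acceleration) has dimensions [T^-2].
Ef (electric field) has dimensions [I^-1 L M T^-3].
d (distance) has dimensions [L].

Left side: [I^-1 L M T^-3]
Right side: [L^-1 T^-2]

The two sides have different dimensions, so the equation is NOT dimensionally consistent.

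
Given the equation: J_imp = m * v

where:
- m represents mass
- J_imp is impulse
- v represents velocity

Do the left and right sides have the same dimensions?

Yes

m (mass) has dimensions [M].
J_imp (impulse) has dimensions [L M T^-1].
v (velocity) has dimensions [L T^-1].

Left side: [L M T^-1]
Right side: [L M T^-1]

Both sides have the same dimensions, so the equation is dimensionally consistent.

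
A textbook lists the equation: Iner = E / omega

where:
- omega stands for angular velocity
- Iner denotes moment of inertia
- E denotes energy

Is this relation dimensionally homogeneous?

No

omega (angular velocity) has dimensions [T^-1].
Iner (moment of inertia) has dimensions [L^2 M].
E (energy) has dimensions [L^2 M T^-2].

Left side: [L^2 M]
Right side: [L^2 M T^-1]

The two sides have different dimensions, so the equation is NOT dimensionally consistent.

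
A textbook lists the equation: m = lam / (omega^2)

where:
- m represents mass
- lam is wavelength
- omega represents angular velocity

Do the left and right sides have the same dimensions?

No

m (mass) has dimensions [M].
lam (wavelength) has dimensions [L].
omega (angular velocity) has dimensions [T^-1].

Left side: [M]
Right side: [L T^2]

The two sides have different dimensions, so the equation is NOT dimensionally consistent.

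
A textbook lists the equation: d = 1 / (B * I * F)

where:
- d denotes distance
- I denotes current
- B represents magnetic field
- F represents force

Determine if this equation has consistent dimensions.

No

d (distance) has dimensions [L].
I (current) has dimensions [I].
B (magnetic field) has dimensions [I^-1 M T^-2].
F (force) has dimensions [L M T^-2].

Left side: [L]
Right side: [L^-1 M^-2 T^4]

The two sides have different dimensions, so the equation is NOT dimensionally consistent.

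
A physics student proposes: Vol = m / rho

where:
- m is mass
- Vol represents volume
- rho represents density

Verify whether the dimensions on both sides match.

Yes

m (mass) has dimensions [M].
Vol (volume) has dimensions [L^3].
rho (density) has dimensions [L^-3 M].

Left side: [L^3]
Right side: [L^3]

Both sides have the same dimensions, so the equation is dimensionally consistent.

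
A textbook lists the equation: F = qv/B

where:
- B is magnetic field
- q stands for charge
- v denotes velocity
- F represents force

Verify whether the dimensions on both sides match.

No

B (magnetic field) has dimensions [I^-1 M T^-2].
q (charge) has dimensions [I T].
v (velocity) has dimensions [L T^-1].
F (force) has dimensions [L M T^-2].

Left side: [L M T^-2]
Right side: [I^2 L M^-1 T^2]

The two sides have different dimensions, so the equation is NOT dimensionally consistent.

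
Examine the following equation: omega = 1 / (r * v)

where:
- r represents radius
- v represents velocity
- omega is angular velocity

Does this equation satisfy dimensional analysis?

No

r (radius) has dimensions [L].
v (velocity) has dimensions [L T^-1].
omega (angular velocity) has dimensions [T^-1].

Left side: [T^-1]
Right side: [L^-2 T]

The two sides have different dimensions, so the equation is NOT dimensionally consistent.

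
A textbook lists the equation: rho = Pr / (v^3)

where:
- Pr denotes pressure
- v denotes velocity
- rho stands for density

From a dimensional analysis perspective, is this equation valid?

No

Pr (pressure) has dimensions [L^-1 M T^-2].
v (velocity) has dimensions [L T^-1].
rho (density) has dimensions [L^-3 M].

Left side: [L^-3 M]
Right side: [L^-4 M T]

The two sides have different dimensions, so the equation is NOT dimensionally consistent.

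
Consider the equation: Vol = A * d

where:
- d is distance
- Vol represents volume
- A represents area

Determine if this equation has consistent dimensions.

Yes

d (distance) has dimensions [L].
Vol (volume) has dimensions [L^3].
A (area) has dimensions [L^2].

Left side: [L^3]
Right side: [L^3]

Both sides have the same dimensions, so the equation is dimensionally consistent.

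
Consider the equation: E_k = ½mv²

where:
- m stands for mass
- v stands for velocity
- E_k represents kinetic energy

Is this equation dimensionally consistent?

Yes

m (mass) has dimensions [M].
v (velocity) has dimensions [L T^-1].
E_k (kinetic energy) has dimensions [L^2 M T^-2].

Left side: [L^2 M T^-2]
Right side: [L^2 M T^-2]

Both sides have the same dimensions, so the equation is dimensionally consistent.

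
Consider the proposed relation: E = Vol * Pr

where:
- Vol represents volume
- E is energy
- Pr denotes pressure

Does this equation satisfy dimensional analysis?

Yes

Vol (volume) has dimensions [L^3].
E (energy) has dimensions [L^2 M T^-2].
Pr (pressure) has dimensions [L^-1 M T^-2].

Left side: [L^2 M T^-2]
Right side: [L^2 M T^-2]

Both sides have the same dimensions, so the equation is dimensionally consistent.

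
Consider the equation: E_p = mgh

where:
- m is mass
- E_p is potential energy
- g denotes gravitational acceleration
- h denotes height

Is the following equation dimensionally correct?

Yes

m (mass) has dimensions [M].
E_p (potential energy) has dimensions [L^2 M T^-2].
g (gravitational acceleration) has dimensions [L T^-2].
h (height) has dimensions [L].

Left side: [L^2 M T^-2]
Right side: [L^2 M T^-2]

Both sides have the same dimensions, so the equation is dimensionally consistent.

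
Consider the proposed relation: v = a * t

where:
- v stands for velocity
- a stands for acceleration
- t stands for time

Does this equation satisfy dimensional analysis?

Yes

v (velocity) has dimensions [L T^-1].
a (acceleration) has dimensions [L T^-2].
t (time) has dimensions [T].

Left side: [L T^-1]
Right side: [L T^-1]

Both sides have the same dimensions, so the equation is dimensionally consistent.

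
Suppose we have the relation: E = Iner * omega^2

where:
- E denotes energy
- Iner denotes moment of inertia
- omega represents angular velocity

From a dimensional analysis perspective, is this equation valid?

Yes

E (energy) has dimensions [L^2 M T^-2].
Iner (moment of inertia) has dimensions [L^2 M].
omega (angular velocity) has dimensions [T^-1].

Left side: [L^2 M T^-2]
Right side: [L^2 M T^-2]

Both sides have the same dimensions, so the equation is dimensionally consistent.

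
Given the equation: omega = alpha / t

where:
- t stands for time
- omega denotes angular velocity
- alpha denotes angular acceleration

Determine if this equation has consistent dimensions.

No

t (time) has dimensions [T].
omega (angular velocity) has dimensions [T^-1].
alpha (angular acceleration) has dimensions [T^-2].

Left side: [T^-1]
Right side: [T^-3]

The two sides have different dimensions, so the equation is NOT dimensionally consistent.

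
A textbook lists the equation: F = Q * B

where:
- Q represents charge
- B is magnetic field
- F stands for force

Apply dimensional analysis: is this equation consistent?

No

Q (charge) has dimensions [I T].
B (magnetic field) has dimensions [I^-1 M T^-2].
F (force) has dimensions [L M T^-2].

Left side: [L M T^-2]
Right side: [M T^-1]

The two sides have different dimensions, so the equation is NOT dimensionally consistent.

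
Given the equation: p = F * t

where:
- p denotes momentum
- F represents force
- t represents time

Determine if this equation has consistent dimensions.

Yes

p (momentum) has dimensions [L M T^-1].
F (force) has dimensions [L M T^-2].
t (time) has dimensions [T].

Left side: [L M T^-1]
Right side: [L M T^-1]

Both sides have the same dimensions, so the equation is dimensionally consistent.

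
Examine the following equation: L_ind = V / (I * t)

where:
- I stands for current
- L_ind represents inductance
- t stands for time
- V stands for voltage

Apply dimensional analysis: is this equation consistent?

No

I (current) has dimensions [I].
L_ind (inductance) has dimensions [I^-2 L^2 M T^-2].
t (time) has dimensions [T].
V (voltage) has dimensions [I^-1 L^2 M T^-3].

Left side: [I^-2 L^2 M T^-2]
Right side: [I^-2 L^2 M T^-4]

The two sides have different dimensions, so the equation is NOT dimensionally consistent.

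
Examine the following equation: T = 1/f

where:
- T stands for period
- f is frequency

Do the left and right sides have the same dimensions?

Yes

T (period) has dimensions [T].
f (frequency) has dimensions [T^-1].

Left side: [T]
Right side: [T]

Both sides have the same dimensions, so the equation is dimensionally consistent.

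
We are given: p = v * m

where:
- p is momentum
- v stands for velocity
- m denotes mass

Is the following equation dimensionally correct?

Yes

p (momentum) has dimensions [L M T^-1].
v (velocity) has dimensions [L T^-1].
m (mass) has dimensions [M].

Left side: [L M T^-1]
Right side: [L M T^-1]

Both sides have the same dimensions, so the equation is dimensionally consistent.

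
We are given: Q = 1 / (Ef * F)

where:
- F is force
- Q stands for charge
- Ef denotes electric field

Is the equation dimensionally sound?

No

F (force) has dimensions [L M T^-2].
Q (charge) has dimensions [I T].
Ef (electric field) has dimensions [I^-1 L M T^-3].

Left side: [I T]
Right side: [I L^-2 M^-2 T^5]

The two sides have different dimensions, so the equation is NOT dimensionally consistent.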